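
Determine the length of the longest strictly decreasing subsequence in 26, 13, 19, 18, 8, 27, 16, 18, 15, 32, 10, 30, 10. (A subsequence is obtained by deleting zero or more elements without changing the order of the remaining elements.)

One longest decreasing subsequence is 26, 19, 18, 16, 15, 10 (positions 1,3,4,7,9,11), of length 6; no longer one exists.

6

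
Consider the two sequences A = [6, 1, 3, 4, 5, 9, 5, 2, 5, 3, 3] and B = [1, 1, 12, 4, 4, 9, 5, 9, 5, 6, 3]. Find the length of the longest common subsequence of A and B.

6

Backtracking the LCS table gives one alignment: 1 (A2,B2) → 4 (A4,B5) → 5 (A5,B7) → 9 (A6,B8) → 5 (A7,B9) → 3 (A11,B11).
So the longest common subsequence has length 6.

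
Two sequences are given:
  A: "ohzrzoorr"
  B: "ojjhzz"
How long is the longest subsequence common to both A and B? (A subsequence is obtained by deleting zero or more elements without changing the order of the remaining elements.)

4

A longest common subsequence is ohzz (length 4); the LCS DP confirms no longer common subsequence exists.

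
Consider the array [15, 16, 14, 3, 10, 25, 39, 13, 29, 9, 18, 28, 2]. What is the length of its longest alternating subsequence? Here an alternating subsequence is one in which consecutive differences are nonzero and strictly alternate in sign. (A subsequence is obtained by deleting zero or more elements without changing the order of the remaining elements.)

9

A longest alternating subsequence is 15, 16, 14, 25, 13, 29, 9, 18, 2 (positions 1,2,3,6,8,9,10,11,13); its 8 consecutive differences strictly alternate in sign, and length 9 is optimal.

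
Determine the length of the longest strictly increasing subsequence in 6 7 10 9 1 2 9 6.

3

Let dp[i] be the longest increasing subsequence ending at position i. Then dp = [1, 2, 3, 3, 1, 2, 3, 3].
The maximum is 3; one witness is 6, 7, 10 at positions 1,2,3.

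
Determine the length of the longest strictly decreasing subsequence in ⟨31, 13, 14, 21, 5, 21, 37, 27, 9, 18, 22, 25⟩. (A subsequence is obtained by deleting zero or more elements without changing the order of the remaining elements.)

One longest decreasing subsequence is 31, 13, 5 (positions 1,2,5), of length 3; no longer one exists.

3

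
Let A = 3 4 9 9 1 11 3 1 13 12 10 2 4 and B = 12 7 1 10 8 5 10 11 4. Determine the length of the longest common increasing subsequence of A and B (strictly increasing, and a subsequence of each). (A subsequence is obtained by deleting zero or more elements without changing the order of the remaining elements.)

For each value that appears in both, track the longest common increasing run ending there.
The best achievable length is 2; one witness is 1, 10 (A-positions 5,11, B-positions 3,4).

2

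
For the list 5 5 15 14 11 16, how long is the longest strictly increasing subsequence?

3

Scanning left to right, the best length ending at each element is: 5→1, 5→1, 15→2, 14→2, 11→2, 16→3.
So the longest increasing subsequence has length 3, e.g. 5, 15, 16.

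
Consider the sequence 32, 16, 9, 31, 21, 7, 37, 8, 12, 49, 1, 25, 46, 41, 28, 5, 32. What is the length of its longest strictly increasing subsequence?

Let dp[i] be the longest increasing subsequence ending at position i. Then dp = [1, 1, 1, 2, 2, 1, 3, 2, 3, 4, 1, 4, 5, 5, 5, 2, 6].
The maximum is 6; one witness is 7, 8, 12, 25, 28, 32 at positions 6,8,9,12,15,17.

6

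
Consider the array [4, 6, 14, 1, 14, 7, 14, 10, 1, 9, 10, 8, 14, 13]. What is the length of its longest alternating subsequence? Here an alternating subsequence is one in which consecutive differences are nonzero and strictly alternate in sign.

A longest alternating subsequence is 4, 6, 1, 14, 7, 14, 1, 9, 8, 14, 13 (positions 1,2,4,5,6,7,9,10,12,13,14); its 10 consecutive differences strictly alternate in sign, and length 11 is optimal.

11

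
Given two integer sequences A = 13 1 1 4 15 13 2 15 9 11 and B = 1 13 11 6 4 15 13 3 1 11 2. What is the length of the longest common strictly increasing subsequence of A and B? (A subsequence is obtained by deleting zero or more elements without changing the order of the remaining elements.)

3

A longest common strictly increasing subsequence is 1, 4, 15 (length 3); it appears in order in both A and B, and no longer such subsequence exists.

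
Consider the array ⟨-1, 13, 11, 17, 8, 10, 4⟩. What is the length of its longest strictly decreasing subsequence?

4

One longest decreasing subsequence is 13, 11, 8, 4 (positions 2,3,5,7), of length 4; no longer one exists.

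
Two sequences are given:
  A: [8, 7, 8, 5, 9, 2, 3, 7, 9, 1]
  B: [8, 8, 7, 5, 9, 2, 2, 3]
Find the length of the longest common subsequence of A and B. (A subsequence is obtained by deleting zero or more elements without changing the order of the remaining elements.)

Backtracking the LCS table gives one alignment: 8 (A1,B2) → 7 (A2,B3) → 5 (A4,B4) → 9 (A5,B5) → 2 (A6,B7) → 3 (A7,B8).
So the longest common subsequence has length 6.

6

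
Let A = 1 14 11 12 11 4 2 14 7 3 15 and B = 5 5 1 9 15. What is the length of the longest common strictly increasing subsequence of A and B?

For each value that appears in both, track the longest common increasing run ending there.
The best achievable length is 2; one witness is 1, 15 (A-positions 1,11, B-positions 3,5).

2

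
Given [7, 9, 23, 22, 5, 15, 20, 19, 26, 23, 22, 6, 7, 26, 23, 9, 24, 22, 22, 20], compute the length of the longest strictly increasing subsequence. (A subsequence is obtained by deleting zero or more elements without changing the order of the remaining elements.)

Scanning left to right, the best length ending at each element is: 7→1, 9→2, 23→3, 22→3, 5→1, 15→3, 20→4, 19→4, 26→5, 23→5, 22→5, 6→2, 7→3, 26→6, 23→6, 9→4, 24→7, 22→5, 22→5, 20→5.
So the longest increasing subsequence has length 7, e.g. 7, 9, 15, 20, 22, 23, 24.

7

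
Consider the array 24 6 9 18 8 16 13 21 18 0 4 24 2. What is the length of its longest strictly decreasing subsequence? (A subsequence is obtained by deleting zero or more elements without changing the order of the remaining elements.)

Let dp[i] be the longest decreasing subsequence ending at position i. Then dp = [1, 2, 2, 2, 3, 3, 4, 2, 3, 5, 5, 1, 6].
The maximum is 6; one witness is 24, 18, 16, 13, 4, 2 at positions 1,4,6,7,11,13.

6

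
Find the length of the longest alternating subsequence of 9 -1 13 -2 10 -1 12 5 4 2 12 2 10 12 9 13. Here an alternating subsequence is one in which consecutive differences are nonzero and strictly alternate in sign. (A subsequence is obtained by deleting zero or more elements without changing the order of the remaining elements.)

13

A longest alternating subsequence is 9, -1, 13, -2, 10, -1, 12, 5, 12, 2, 10, 9, 13 (positions 1,2,3,4,5,6,7,8,11,12,13,15,16); its 12 consecutive differences strictly alternate in sign, and length 13 is optimal.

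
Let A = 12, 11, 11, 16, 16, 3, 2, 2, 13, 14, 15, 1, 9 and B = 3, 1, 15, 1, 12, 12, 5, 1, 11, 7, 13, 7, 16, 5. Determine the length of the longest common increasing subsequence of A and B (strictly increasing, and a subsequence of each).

For each value that appears in both, track the longest common increasing run ending there.
The best achievable length is 2; one witness is 3, 15 (A-positions 6,11, B-positions 1,3).

2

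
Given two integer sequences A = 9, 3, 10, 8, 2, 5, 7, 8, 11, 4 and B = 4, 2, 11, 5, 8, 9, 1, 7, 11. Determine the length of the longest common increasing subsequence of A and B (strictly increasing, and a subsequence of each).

A longest common strictly increasing subsequence is 2, 5, 8, 11 (length 4); it appears in order in both A and B, and no longer such subsequence exists.

4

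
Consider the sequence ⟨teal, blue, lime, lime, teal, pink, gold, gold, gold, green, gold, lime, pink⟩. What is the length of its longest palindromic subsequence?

One longest palindromic subsequence is pink gold gold gold gold pink (positions 6,7,8,9,11,13); it reads the same forward and backward, and the interval DP gives dp[1][13] = 6.

6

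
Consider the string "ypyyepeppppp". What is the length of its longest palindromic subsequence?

7

Using dp[i][j] = 2 + dp[i+1][j−1] if the ends match, else max(dp[i+1][j], dp[i][j−1]):
dp[1][12] = 7. A witness is ppppppp at positions 2,6,8,9,10,11,12.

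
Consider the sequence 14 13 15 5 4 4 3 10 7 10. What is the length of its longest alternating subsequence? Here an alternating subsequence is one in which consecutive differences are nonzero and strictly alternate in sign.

7

A longest alternating subsequence is 14, 13, 15, 5, 10, 7, 10 (positions 1,2,3,4,8,9,10); its 6 consecutive differences strictly alternate in sign, and length 7 is optimal.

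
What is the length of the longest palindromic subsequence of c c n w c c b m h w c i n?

6

One longest palindromic subsequence is nwccwn (positions 3,4,5,6,10,13); it reads the same forward and backward, and the interval DP gives dp[1][13] = 6.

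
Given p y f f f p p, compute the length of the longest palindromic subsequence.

Using dp[i][j] = 2 + dp[i+1][j−1] if the ends match, else max(dp[i+1][j], dp[i][j−1]):
dp[1][7] = 5. A witness is pfffp at positions 1,3,4,5,7.

5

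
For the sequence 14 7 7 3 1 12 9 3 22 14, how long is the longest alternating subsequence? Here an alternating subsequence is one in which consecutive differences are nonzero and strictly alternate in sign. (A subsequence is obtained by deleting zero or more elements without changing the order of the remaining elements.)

6

Track the best alternating length ending on an up-step vs a down-step at each position: up/down = 1/1, 1/2, 1/2, 1/2, 1/2, 3/2, 3/4, 3/4, 5/1, 5/6.
The maximum over both is 6; one such subsequence is 14, 7, 12, 9, 22, 14.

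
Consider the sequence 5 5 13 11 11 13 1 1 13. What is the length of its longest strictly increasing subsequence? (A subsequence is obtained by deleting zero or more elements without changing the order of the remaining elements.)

Scanning left to right, the best length ending at each element is: 5→1, 5→1, 13→2, 11→2, 11→2, 13→3, 1→1, 1→1, 13→3.
So the longest increasing subsequence has length 3, e.g. 5, 11, 13.

3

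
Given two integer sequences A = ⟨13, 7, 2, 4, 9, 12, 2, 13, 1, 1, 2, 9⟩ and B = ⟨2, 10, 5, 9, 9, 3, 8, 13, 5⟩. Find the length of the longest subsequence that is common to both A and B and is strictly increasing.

3

For each value that appears in both, track the longest common increasing run ending there.
The best achievable length is 3; one witness is 2, 9, 13 (A-positions 3,5,8, B-positions 1,4,8).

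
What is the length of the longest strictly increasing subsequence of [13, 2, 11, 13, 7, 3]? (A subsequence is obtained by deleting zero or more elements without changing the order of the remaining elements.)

Let dp[i] be the longest increasing subsequence ending at position i. Then dp = [1, 1, 2, 3, 2, 2].
The maximum is 3; one witness is 2, 11, 13 at positions 2,3,4.

3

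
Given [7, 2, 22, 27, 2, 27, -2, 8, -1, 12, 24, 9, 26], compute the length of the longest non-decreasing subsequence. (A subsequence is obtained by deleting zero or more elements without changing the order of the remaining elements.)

6

Let dp[i] be the longest non-decreasing subsequence ending at position i. Then dp = [1, 1, 2, 3, 2, 4, 1, 3, 2, 4, 5, 4, 6].
The maximum is 6; one witness is 2, 2, 8, 12, 24, 26 at positions 2,5,8,10,11,13.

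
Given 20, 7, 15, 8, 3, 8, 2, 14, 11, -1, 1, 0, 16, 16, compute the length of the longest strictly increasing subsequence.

4

Scanning left to right, the best length ending at each element is: 20→1, 7→1, 15→2, 8→2, 3→1, 8→2, 2→1, 14→3, 11→3, -1→1, 1→2, 0→2, 16→4, 16→4.
So the longest increasing subsequence has length 4, e.g. 7, 8, 14, 16.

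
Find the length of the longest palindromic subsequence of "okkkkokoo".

7

Using dp[i][j] = 2 + dp[i+1][j−1] if the ends match, else max(dp[i+1][j], dp[i][j−1]):
dp[1][9] = 7. A witness is okkkkko at positions 1,2,3,4,5,7,9.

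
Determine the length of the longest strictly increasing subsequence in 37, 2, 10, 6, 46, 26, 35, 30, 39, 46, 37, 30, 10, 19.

Scanning left to right, the best length ending at each element is: 37→1, 2→1, 10→2, 6→2, 46→3, 26→3, 35→4, 30→4, 39→5, 46→6, 37→5, 30→4, 10→3, 19→4.
So the longest increasing subsequence has length 6, e.g. 2, 10, 26, 35, 39, 46.

6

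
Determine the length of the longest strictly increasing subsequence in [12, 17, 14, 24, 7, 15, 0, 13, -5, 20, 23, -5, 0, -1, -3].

5

One longest increasing subsequence is 12, 14, 15, 20, 23 (positions 1,3,6,10,11), of length 5; no longer one exists.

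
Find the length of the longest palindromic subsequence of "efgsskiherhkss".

One longest palindromic subsequence is sskhrhkss (positions 4,5,6,8,10,11,12,13,14); it reads the same forward and backward, and the interval DP gives dp[1][14] = 9.

9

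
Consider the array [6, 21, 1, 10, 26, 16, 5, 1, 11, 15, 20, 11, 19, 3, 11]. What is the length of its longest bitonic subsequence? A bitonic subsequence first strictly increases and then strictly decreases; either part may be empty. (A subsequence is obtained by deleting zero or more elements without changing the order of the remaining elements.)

One longest bitonic subsequence is 6, 21, 26, 16, 15, 11, 3 (positions 1,2,5,6,10,12,14): it rises to 26 then falls. Length 7 is optimal.

7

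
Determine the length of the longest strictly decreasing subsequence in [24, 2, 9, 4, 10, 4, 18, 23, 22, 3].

4

Scanning left to right, the best length ending at each element is: 24→1, 2→2, 9→2, 4→3, 10→2, 4→3, 18→2, 23→2, 22→3, 3→4.
So the longest decreasing subsequence has length 4, e.g. 24, 9, 4, 3.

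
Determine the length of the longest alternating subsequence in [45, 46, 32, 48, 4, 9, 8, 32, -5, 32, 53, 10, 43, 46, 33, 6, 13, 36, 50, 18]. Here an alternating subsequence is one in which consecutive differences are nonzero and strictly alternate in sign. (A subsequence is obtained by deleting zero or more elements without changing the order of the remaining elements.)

15

A longest alternating subsequence is 45, 46, 32, 48, 4, 9, 8, 32, -5, 32, 10, 43, 33, 36, 18 (positions 1,2,3,4,5,6,7,8,9,10,12,13,15,18,20); its 14 consecutive differences strictly alternate in sign, and length 15 is optimal.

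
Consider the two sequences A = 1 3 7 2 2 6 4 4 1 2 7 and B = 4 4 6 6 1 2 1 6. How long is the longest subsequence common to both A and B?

4

A longest common subsequence is 4, 4, 1, 2 (length 4); the LCS DP confirms no longer common subsequence exists.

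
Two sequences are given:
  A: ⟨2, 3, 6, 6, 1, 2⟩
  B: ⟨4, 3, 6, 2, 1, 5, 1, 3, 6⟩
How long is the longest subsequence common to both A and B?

Backtracking the LCS table gives one alignment: 2 (A1,B4) → 3 (A2,B8) → 6 (A4,B9).
So the longest common subsequence has length 3.

3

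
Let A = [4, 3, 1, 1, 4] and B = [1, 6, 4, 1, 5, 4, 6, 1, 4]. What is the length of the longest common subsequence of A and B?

4

A longest common subsequence is 4, 1, 1, 4 (length 4); the LCS DP confirms no longer common subsequence exists.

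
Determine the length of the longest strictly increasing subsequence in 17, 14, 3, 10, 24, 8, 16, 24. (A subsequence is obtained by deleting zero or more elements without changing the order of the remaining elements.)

4

One longest increasing subsequence is 3, 10, 16, 24 (positions 3,4,7,8), of length 4; no longer one exists.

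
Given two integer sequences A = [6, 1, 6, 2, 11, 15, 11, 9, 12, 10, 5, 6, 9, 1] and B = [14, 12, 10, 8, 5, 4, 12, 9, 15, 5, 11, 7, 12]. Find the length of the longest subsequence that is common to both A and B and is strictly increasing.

2

A longest common strictly increasing subsequence is 5, 9 (length 2); it appears in order in both A and B, and no longer such subsequence exists.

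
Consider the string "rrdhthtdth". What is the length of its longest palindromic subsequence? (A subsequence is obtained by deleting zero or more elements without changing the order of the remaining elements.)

Using dp[i][j] = 2 + dp[i+1][j−1] if the ends match, else max(dp[i+1][j], dp[i][j−1]):
dp[1][10] = 5. A witness is htdth at positions 4,5,8,9,10.

5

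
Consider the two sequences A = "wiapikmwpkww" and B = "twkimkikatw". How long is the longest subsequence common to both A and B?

5

A longest common subsequence is wiikw (length 5); the LCS DP confirms no longer common subsequence exists.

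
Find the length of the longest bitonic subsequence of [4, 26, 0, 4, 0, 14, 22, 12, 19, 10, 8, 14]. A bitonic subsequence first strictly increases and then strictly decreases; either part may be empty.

Let inc[i] be the LIS ending at i and dec[i] the longest strictly decreasing subsequence starting at i. inc = [1, 2, 1, 2, 1, 3, 4, 3, 4, 3, 3, 4], dec = [2, 5, 1, 2, 1, 4, 4, 3, 3, 2, 1, 1].
max_i inc[i]+dec[i]−1 = 7, with one witness 0, 4, 14, 22, 19, 10, 8.

7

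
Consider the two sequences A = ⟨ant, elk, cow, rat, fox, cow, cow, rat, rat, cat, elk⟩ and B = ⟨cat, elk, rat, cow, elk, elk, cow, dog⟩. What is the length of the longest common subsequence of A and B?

4

A longest common subsequence is elk, rat, cow, cow (length 4); the LCS DP confirms no longer common subsequence exists.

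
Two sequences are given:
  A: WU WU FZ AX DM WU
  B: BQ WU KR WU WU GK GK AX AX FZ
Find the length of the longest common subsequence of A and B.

A longest common subsequence is WU, WU, FZ (length 3); the LCS DP confirms no longer common subsequence exists.

3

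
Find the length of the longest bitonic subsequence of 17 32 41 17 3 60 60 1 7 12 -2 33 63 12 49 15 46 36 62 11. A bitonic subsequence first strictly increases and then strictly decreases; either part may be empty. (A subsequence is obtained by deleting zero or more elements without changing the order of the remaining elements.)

9

Let inc[i] be the LIS ending at i and dec[i] the longest strictly decreasing subsequence starting at i. inc = [1, 2, 3, 1, 1, 4, 4, 1, 2, 3, 1, 4, 5, 3, 5, 4, 5, 5, 6, 3], dec = [4, 5, 5, 4, 3, 5, 5, 2, 2, 2, 1, 3, 5, 2, 4, 2, 3, 2, 2, 1].
max_i inc[i]+dec[i]−1 = 9, with one witness 17, 32, 41, 60, 63, 49, 46, 36, 11.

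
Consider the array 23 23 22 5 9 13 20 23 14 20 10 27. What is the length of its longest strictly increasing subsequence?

Scanning left to right, the best length ending at each element is: 23→1, 23→1, 22→1, 5→1, 9→2, 13→3, 20→4, 23→5, 14→4, 20→5, 10→3, 27→6.
So the longest increasing subsequence has length 6, e.g. 5, 9, 13, 20, 23, 27.

6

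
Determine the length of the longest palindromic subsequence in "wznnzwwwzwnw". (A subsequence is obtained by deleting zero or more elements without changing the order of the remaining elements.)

9

One longest palindromic subsequence is wnzwwwznw (positions 1,3,5,6,7,8,9,11,12); it reads the same forward and backward, and the interval DP gives dp[1][12] = 9.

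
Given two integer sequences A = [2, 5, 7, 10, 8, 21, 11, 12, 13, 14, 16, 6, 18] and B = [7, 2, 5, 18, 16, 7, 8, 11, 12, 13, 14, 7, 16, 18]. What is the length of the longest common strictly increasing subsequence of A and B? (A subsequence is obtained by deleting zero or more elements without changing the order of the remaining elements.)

10

A longest common strictly increasing subsequence is 2, 5, 7, 8, 11, 12, 13, 14, 16, 18 (length 10); it appears in order in both A and B, and no longer such subsequence exists.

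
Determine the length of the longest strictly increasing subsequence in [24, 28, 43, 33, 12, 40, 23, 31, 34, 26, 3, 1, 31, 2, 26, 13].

One longest increasing subsequence is 24, 28, 33, 40 (positions 1,2,4,6), of length 4; no longer one exists.

4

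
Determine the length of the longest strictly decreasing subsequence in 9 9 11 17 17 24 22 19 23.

Scanning left to right, the best length ending at each element is: 9→1, 9→1, 11→1, 17→1, 17→1, 24→1, 22→2, 19→3, 23→2.
So the longest decreasing subsequence has length 3, e.g. 24, 22, 19.

3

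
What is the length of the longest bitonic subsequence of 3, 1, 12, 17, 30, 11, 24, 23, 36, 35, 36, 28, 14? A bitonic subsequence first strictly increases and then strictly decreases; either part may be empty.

8

Let inc[i] be the LIS ending at i and dec[i] the longest strictly decreasing subsequence starting at i. inc = [1, 1, 2, 3, 4, 2, 4, 4, 5, 5, 6, 5, 3], dec = [2, 1, 2, 2, 4, 1, 3, 2, 4, 3, 3, 2, 1].
max_i inc[i]+dec[i]−1 = 8, with one witness 3, 12, 17, 30, 36, 35, 28, 14.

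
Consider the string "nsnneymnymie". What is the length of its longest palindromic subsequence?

Using dp[i][j] = 2 + dp[i+1][j−1] if the ends match, else max(dp[i+1][j], dp[i][j−1]):
dp[1][12] = 5. A witness is emyme at positions 5,7,9,10,12.

5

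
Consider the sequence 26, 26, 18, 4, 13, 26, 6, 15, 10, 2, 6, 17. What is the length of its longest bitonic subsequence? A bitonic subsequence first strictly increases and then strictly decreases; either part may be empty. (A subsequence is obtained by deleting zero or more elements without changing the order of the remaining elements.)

6

One longest bitonic subsequence is 4, 13, 26, 15, 10, 6 (positions 4,5,6,8,9,11): it rises to 26 then falls. Length 6 is optimal.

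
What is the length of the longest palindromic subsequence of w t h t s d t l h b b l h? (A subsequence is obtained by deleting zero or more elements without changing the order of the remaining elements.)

6

Using dp[i][j] = 2 + dp[i+1][j−1] if the ends match, else max(dp[i+1][j], dp[i][j−1]):
dp[1][13] = 6. A witness is hlbblh at positions 3,8,10,11,12,13.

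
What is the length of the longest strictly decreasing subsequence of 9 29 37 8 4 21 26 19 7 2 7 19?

5

Scanning left to right, the best length ending at each element is: 9→1, 29→1, 37→1, 8→2, 4→3, 21→2, 26→2, 19→3, 7→4, 2→5, 7→4, 19→3.
So the longest decreasing subsequence has length 5, e.g. 29, 21, 19, 7, 2.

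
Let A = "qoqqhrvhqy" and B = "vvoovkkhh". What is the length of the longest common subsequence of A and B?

3

Backtracking the LCS table gives one alignment: o (A2,B4) → h (A5,B8) → h (A8,B9).
So the longest common subsequence has length 3.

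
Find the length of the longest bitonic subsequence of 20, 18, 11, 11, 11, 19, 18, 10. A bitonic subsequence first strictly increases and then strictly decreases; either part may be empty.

Let inc[i] be the LIS ending at i and dec[i] the longest strictly decreasing subsequence starting at i. inc = [1, 1, 1, 1, 1, 2, 2, 1], dec = [4, 3, 2, 2, 2, 3, 2, 1].
max_i inc[i]+dec[i]−1 = 4, with one witness 20, 19, 18, 10.

4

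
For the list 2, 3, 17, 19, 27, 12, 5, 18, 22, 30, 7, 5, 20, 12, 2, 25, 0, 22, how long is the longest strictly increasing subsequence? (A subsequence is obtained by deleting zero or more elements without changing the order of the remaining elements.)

6

Let dp[i] be the longest increasing subsequence ending at position i. Then dp = [1, 2, 3, 4, 5, 3, 3, 4, 5, 6, 4, 3, 5, 5, 1, 6, 1, 6].
The maximum is 6; one witness is 2, 3, 17, 19, 27, 30 at positions 1,2,3,4,5,10.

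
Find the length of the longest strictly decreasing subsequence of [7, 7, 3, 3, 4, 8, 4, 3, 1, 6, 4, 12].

One longest decreasing subsequence is 7, 4, 3, 1 (positions 1,5,8,9), of length 4; no longer one exists.

4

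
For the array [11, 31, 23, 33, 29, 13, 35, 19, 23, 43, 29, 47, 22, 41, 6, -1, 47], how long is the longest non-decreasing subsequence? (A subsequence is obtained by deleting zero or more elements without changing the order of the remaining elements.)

7

Let dp[i] be the longest non-decreasing subsequence ending at position i. Then dp = [1, 2, 2, 3, 3, 2, 4, 3, 4, 5, 5, 6, 4, 6, 1, 1, 7].
The maximum is 7; one witness is 11, 31, 33, 35, 43, 47, 47 at positions 1,2,4,7,10,12,17.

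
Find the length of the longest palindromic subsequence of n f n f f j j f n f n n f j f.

10

One longest palindromic subsequence is fnffjjffnf (positions 2,3,4,5,6,7,8,10,12,15); it reads the same forward and backward, and the interval DP gives dp[1][15] = 10.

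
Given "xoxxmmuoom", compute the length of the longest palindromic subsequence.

4

One longest palindromic subsequence is moom (positions 5,8,9,10); it reads the same forward and backward, and the interval DP gives dp[1][10] = 4.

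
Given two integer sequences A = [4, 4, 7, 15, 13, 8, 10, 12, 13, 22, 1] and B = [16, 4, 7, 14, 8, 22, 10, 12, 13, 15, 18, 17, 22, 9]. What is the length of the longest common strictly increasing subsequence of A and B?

7

A longest common strictly increasing subsequence is 4, 7, 8, 10, 12, 13, 22 (length 7); it appears in order in both A and B, and no longer such subsequence exists.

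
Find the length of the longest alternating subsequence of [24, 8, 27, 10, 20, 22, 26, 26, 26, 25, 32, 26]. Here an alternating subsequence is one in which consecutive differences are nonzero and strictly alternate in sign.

Track the best alternating length ending on an up-step vs a down-step at each position: up/down = 1/1, 1/2, 3/1, 3/4, 5/4, 5/4, 5/4, 5/4, 5/4, 5/6, 7/1, 7/8.
The maximum over both is 8; one such subsequence is 24, 8, 27, 10, 26, 25, 32, 26.

8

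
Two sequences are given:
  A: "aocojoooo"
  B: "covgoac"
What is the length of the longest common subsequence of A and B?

3

A longest common subsequence is coo (length 3); the LCS DP confirms no longer common subsequence exists.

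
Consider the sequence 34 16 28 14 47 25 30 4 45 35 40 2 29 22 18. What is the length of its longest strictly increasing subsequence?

Scanning left to right, the best length ending at each element is: 34→1, 16→1, 28→2, 14→1, 47→3, 25→2, 30→3, 4→1, 45→4, 35→4, 40→5, 2→1, 29→3, 22→2, 18→2.
So the longest increasing subsequence has length 5, e.g. 16, 28, 30, 35, 40.

5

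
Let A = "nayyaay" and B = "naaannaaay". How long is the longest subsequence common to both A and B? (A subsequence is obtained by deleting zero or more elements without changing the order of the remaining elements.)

5

Backtracking the LCS table gives one alignment: n (A1,B6) → a (A2,B7) → a (A5,B8) → a (A6,B9) → y (A7,B10).
So the longest common subsequence has length 5.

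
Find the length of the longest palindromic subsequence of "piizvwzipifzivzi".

Using dp[i][j] = 2 + dp[i+1][j−1] if the ends match, else max(dp[i+1][j], dp[i][j−1]):
dp[1][16] = 11. A witness is izvzipizvzi at positions 2,4,5,7,8,9,10,12,14,15,16.

11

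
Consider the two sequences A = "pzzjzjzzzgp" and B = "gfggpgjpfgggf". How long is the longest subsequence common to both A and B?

A longest common subsequence is pjg (length 3); the LCS DP confirms no longer common subsequence exists.

3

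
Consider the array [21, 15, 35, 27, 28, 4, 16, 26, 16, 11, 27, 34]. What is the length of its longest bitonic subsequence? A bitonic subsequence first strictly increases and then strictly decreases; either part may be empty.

One longest bitonic subsequence is 21, 35, 28, 26, 16, 11 (positions 1,3,5,8,9,10): it rises to 35 then falls. Length 6 is optimal.

6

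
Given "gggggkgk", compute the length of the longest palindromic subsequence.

One longest palindromic subsequence is gggggg (positions 1,2,3,4,5,7); it reads the same forward and backward, and the interval DP gives dp[1][8] = 6.

6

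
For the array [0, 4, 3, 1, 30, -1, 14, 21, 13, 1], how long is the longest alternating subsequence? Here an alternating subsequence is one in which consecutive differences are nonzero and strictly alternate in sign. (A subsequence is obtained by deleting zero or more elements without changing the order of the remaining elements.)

Track the best alternating length ending on an up-step vs a down-step at each position: up/down = 1/1, 2/1, 2/3, 2/3, 4/1, 1/5, 6/5, 6/5, 6/7, 6/7.
The maximum over both is 7; one such subsequence is 0, 4, 3, 30, -1, 14, 13.

7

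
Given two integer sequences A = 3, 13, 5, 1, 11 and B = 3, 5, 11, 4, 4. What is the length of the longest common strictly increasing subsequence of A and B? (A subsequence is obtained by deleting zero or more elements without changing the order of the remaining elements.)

A longest common strictly increasing subsequence is 3, 5, 11 (length 3); it appears in order in both A and B, and no longer such subsequence exists.

3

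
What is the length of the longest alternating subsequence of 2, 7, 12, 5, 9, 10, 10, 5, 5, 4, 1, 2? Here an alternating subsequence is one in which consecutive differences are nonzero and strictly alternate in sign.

Track the best alternating length ending on an up-step vs a down-step at each position: up/down = 1/1, 2/1, 2/1, 2/3, 4/3, 4/3, 4/3, 2/5, 2/5, 2/5, 1/5, 6/5.
The maximum over both is 6; one such subsequence is 2, 7, 5, 9, 1, 2.

6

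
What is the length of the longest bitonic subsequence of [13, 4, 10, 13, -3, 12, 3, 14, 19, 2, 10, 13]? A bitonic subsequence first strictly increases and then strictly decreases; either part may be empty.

6

One longest bitonic subsequence is 4, 10, 13, 12, 3, 2 (positions 2,3,4,6,7,10): it rises to 13 then falls. Length 6 is optimal.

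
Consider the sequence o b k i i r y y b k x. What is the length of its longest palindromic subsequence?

4

Using dp[i][j] = 2 + dp[i+1][j−1] if the ends match, else max(dp[i+1][j], dp[i][j−1]):
dp[1][11] = 4. A witness is kyyk at positions 3,7,8,10.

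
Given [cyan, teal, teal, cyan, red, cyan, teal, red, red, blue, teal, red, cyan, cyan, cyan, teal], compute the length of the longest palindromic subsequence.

10

Using dp[i][j] = 2 + dp[i+1][j−1] if the ends match, else max(dp[i+1][j], dp[i][j−1]):
dp[1][16] = 10. A witness is teal cyan cyan teal red red teal cyan cyan teal at positions 2,4,6,7,8,9,11,14,15,16.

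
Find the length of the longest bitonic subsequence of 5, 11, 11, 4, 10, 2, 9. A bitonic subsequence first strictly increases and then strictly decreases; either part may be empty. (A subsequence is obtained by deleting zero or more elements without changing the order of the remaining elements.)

4

Let inc[i] be the LIS ending at i and dec[i] the longest strictly decreasing subsequence starting at i. inc = [1, 2, 2, 1, 2, 1, 2], dec = [3, 3, 3, 2, 2, 1, 1].
max_i inc[i]+dec[i]−1 = 4, with one witness 5, 11, 10, 9.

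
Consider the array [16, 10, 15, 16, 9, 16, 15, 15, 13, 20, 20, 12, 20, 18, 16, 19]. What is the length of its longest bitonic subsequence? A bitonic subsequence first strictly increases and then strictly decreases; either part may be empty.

One longest bitonic subsequence is 10, 15, 16, 15, 13, 12 (positions 2,3,4,8,9,12): it rises to 16 then falls. Length 6 is optimal.

6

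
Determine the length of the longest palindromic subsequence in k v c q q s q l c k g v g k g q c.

One longest palindromic subsequence is cqkgvgkqc (positions 3,4,10,11,12,13,14,16,17); it reads the same forward and backward, and the interval DP gives dp[1][17] = 9.

9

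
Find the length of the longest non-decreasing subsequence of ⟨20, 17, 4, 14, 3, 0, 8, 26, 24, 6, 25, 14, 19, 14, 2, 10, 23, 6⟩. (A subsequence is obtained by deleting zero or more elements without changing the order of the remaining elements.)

5

Scanning left to right, the best length ending at each element is: 20→1, 17→1, 4→1, 14→2, 3→1, 0→1, 8→2, 26→3, 24→3, 6→2, 25→4, 14→3, 19→4, 14→4, 2→2, 10→3, 23→5, 6→3.
So the longest non-decreasing subsequence has length 5, e.g. 4, 14, 14, 19, 23.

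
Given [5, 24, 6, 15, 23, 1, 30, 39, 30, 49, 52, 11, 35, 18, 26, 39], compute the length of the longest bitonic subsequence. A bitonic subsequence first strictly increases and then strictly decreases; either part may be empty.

One longest bitonic subsequence is 5, 6, 15, 23, 30, 39, 49, 52, 35, 26 (positions 1,3,4,5,7,8,10,11,13,15): it rises to 52 then falls. Length 10 is optimal.

10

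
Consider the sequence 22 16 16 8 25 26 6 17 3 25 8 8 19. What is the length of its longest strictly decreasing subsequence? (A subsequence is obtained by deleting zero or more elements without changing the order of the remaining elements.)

5

One longest decreasing subsequence is 22, 16, 8, 6, 3 (positions 1,2,4,7,9), of length 5; no longer one exists.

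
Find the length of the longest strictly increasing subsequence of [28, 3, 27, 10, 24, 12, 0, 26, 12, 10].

One longest increasing subsequence is 3, 10, 24, 26 (positions 2,4,5,8), of length 4; no longer one exists.

4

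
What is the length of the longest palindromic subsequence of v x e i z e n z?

3

One longest palindromic subsequence is znz (positions 5,7,8); it reads the same forward and backward, and the interval DP gives dp[1][8] = 3.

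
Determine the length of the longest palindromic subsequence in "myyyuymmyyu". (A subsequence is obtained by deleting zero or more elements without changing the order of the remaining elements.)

7

Using dp[i][j] = 2 + dp[i+1][j−1] if the ends match, else max(dp[i+1][j], dp[i][j−1]):
dp[1][11] = 7. A witness is yyyuyyy at positions 2,3,4,5,6,9,10.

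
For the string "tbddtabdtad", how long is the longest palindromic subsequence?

One longest palindromic subsequence is tbddbt (positions 1,2,3,4,7,9); it reads the same forward and backward, and the interval DP gives dp[1][11] = 6.

6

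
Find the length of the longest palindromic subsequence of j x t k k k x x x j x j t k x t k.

8

One longest palindromic subsequence is kkxxxxkk (positions 4,6,7,8,9,11,14,17); it reads the same forward and backward, and the interval DP gives dp[1][17] = 8.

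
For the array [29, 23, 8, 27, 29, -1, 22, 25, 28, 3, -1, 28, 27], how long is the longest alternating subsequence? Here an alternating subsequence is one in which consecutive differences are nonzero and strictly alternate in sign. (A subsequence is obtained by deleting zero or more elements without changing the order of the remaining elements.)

8

Track the best alternating length ending on an up-step vs a down-step at each position: up/down = 1/1, 1/2, 1/2, 3/2, 3/1, 1/4, 5/4, 5/4, 5/4, 5/6, 1/6, 7/4, 7/8.
The maximum over both is 8; one such subsequence is 29, 23, 27, -1, 22, 3, 28, 27.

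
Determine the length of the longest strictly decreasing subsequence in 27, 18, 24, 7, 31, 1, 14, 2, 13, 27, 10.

Let dp[i] be the longest decreasing subsequence ending at position i. Then dp = [1, 2, 2, 3, 1, 4, 3, 4, 4, 2, 5].
The maximum is 5; one witness is 27, 18, 14, 13, 10 at positions 1,2,7,9,11.

5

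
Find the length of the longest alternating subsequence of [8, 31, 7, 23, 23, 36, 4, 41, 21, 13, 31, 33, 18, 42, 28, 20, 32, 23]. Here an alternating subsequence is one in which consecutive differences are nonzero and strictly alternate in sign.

13

Track the best alternating length ending on an up-step vs a down-step at each position: up/down = 1/1, 2/1, 1/3, 4/3, 4/3, 4/1, 1/5, 6/1, 6/7, 6/7, 8/7, 8/7, 8/9, 10/1, 10/11, 10/11, 12/11, 12/13.
The maximum over both is 13; one such subsequence is 8, 31, 7, 23, 4, 41, 21, 31, 18, 42, 28, 32, 23.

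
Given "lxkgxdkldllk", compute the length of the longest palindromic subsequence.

Using dp[i][j] = 2 + dp[i+1][j−1] if the ends match, else max(dp[i+1][j], dp[i][j−1]):
dp[1][12] = 5. A witness is klllk at positions 3,8,10,11,12.

5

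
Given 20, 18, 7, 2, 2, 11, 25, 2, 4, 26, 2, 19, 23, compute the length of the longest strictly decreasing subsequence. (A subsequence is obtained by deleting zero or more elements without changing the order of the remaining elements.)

5

Let dp[i] be the longest decreasing subsequence ending at position i. Then dp = [1, 2, 3, 4, 4, 3, 1, 4, 4, 1, 5, 2, 2].
The maximum is 5; one witness is 20, 18, 7, 4, 2 at positions 1,2,3,9,11.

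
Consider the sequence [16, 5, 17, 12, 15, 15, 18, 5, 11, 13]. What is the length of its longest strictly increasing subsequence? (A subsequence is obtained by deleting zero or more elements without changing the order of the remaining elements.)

Scanning left to right, the best length ending at each element is: 16→1, 5→1, 17→2, 12→2, 15→3, 15→3, 18→4, 5→1, 11→2, 13→3.
So the longest increasing subsequence has length 4, e.g. 5, 12, 15, 18.

4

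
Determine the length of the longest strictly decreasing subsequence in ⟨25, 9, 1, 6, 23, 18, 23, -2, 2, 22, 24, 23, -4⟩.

5

Scanning left to right, the best length ending at each element is: 25→1, 9→2, 1→3, 6→3, 23→2, 18→3, 23→2, -2→4, 2→4, 22→3, 24→2, 23→3, -4→5.
So the longest decreasing subsequence has length 5, e.g. 25, 9, 1, -2, -4.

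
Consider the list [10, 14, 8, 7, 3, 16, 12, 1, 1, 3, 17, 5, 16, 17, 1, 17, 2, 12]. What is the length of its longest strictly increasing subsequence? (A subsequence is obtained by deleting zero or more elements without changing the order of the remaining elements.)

5

Let dp[i] be the longest increasing subsequence ending at position i. Then dp = [1, 2, 1, 1, 1, 3, 2, 1, 1, 2, 4, 3, 4, 5, 1, 5, 2, 4].
The maximum is 5; one witness is 1, 3, 5, 16, 17 at positions 8,10,12,13,14.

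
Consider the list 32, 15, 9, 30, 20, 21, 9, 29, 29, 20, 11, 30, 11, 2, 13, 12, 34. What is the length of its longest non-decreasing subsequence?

One longest non-decreasing subsequence is 15, 20, 21, 29, 29, 30, 34 (positions 2,5,6,8,9,12,17), of length 7; no longer one exists.

7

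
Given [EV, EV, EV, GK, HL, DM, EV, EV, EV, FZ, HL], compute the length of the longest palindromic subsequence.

7

One longest palindromic subsequence is EV EV EV DM EV EV EV (positions 1,2,3,6,7,8,9); it reads the same forward and backward, and the interval DP gives dp[1][11] = 7.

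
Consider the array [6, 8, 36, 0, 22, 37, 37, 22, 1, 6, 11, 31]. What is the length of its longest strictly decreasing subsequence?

3

One longest decreasing subsequence is 36, 22, 1 (positions 3,5,9), of length 3; no longer one exists.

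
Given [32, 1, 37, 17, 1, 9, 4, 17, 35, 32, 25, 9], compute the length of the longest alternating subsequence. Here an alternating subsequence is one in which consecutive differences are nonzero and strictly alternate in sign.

Track the best alternating length ending on an up-step vs a down-step at each position: up/down = 1/1, 1/2, 3/1, 3/4, 1/4, 5/4, 5/6, 7/4, 7/4, 7/8, 7/8, 7/8.
The maximum over both is 8; one such subsequence is 32, 1, 37, 1, 9, 4, 35, 32.

8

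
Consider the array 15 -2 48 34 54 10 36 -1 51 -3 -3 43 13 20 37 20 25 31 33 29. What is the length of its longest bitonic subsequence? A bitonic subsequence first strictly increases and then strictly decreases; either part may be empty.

8

Let inc[i] be the LIS ending at i and dec[i] the longest strictly decreasing subsequence starting at i. inc = [1, 1, 2, 2, 3, 2, 3, 2, 4, 1, 1, 4, 3, 4, 5, 4, 5, 6, 7, 6], dec = [4, 2, 5, 4, 6, 3, 3, 2, 5, 1, 1, 4, 1, 1, 3, 1, 1, 2, 2, 1].
max_i inc[i]+dec[i]−1 = 8, with one witness 15, 48, 54, 51, 43, 37, 33, 29.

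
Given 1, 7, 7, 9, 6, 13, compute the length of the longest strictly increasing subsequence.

4

Let dp[i] be the longest increasing subsequence ending at position i. Then dp = [1, 2, 2, 3, 2, 4].
The maximum is 4; one witness is 1, 7, 9, 13 at positions 1,2,4,6.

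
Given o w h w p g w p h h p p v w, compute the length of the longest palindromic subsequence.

8

Using dp[i][j] = 2 + dp[i+1][j−1] if the ends match, else max(dp[i+1][j], dp[i][j−1]):
dp[1][14] = 8. A witness is wpphhppw at positions 2,5,8,9,10,11,12,14.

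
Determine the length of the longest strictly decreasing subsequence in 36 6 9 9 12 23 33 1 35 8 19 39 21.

3

Let dp[i] be the longest decreasing subsequence ending at position i. Then dp = [1, 2, 2, 2, 2, 2, 2, 3, 2, 3, 3, 1, 3].
The maximum is 3; one witness is 36, 6, 1 at positions 1,2,8.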